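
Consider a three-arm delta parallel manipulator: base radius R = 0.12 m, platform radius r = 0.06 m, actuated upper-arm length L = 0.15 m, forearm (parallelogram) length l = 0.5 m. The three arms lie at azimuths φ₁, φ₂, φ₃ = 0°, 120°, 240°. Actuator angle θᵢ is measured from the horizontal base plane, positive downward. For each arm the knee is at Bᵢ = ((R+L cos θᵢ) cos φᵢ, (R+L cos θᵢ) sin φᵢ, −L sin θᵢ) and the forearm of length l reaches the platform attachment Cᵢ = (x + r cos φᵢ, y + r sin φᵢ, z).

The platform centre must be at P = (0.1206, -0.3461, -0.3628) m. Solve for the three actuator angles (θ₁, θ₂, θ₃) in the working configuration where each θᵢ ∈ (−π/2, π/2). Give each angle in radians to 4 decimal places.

θ₁ = 0.0871, θ₂ = 1.3959, θ₃ = -0.3494

arm 1 (φ=0.0°): x'=0.1206, y'=-0.3461
  A=-0.0606, B=-0.3628, C=(l²−L²−A²−y'²−z²)/(2L)=-0.0919
  γ=atan2(-0.3628,-0.0606)=-1.7363;  ψ=arccos(-0.2499)=1.8234;  θ1=γ+ψ≈0.0871
arm 2 (φ=120.0°): x'=-0.3600, y'=0.0686
  A cos θ + B sin θ = C:  0.4200·cos θ + -0.3628·sin θ = -0.2842
  √(A²+B²)=0.5550;  θ2 = -0.7124+2.1083 ≈ 1.3959
arm 3 (φ=240.0°): x'=0.2394, y'=0.2775
  A=-0.1794, B=-0.3628, C=(l²−L²−A²−y'²−z²)/(2L)=-0.0444
  θ3 = atan2(B,A) + arccos(C/0.4047) = -0.3494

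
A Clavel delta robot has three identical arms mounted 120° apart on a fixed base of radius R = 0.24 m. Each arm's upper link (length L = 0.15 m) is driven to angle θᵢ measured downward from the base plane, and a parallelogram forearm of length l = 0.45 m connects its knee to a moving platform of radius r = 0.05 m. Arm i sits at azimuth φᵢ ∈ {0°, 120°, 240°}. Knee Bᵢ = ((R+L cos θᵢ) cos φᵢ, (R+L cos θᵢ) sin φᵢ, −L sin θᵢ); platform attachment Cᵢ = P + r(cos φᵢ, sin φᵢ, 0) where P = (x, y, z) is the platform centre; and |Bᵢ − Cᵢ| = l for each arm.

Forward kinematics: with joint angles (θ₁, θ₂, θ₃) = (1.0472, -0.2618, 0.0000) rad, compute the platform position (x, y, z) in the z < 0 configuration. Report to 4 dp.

φ1=0.0°: virtual centre (0.2650, 0.0000, -0.1299), radius l
arm 2 at φ=120.0°: (R−r)+L cos θ2 = 0.3349;  O2 = (-0.1674, 0.2900, 0.0388)
O3 = (0.3400·cos240.0°, 0.3400·sin240.0°, 0.0000) = (-0.1700, -0.2944, 0.0000)
eliminate P² terms by subtracting sphere 1 from 2 and 3
linear system: -0.8649x+0.5800y = 0.0266−0.3375z; -0.8700x+-0.5889y = 0.0285−0.2598z
det = 1.0140;  x = -0.0317+0.3446z,  y = -0.0015+-0.0679z
sphere 1 gives Az²+Bz+C=0 with A=1.1234, B=0.0555, C=-0.0976;  B²−4AC=0.4415;  roots -0.3205, 0.2710;  negative root z = -0.3205
x = -0.1422, y = 0.0202

(-0.1422, 0.0202, -0.3205)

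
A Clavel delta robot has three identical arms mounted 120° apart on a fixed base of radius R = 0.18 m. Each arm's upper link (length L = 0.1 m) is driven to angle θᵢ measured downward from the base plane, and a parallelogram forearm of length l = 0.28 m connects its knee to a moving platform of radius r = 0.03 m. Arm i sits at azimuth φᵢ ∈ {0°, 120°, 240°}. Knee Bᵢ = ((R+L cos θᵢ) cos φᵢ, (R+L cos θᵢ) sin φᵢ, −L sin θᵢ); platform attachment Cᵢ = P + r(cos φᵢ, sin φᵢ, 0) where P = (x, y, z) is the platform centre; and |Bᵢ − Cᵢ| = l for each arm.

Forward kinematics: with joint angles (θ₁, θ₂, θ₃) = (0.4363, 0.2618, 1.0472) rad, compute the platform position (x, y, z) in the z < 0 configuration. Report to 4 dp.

centre 1 = (0.2406·cos0.0°, 0.2406·sin0.0°, -0.0423) = (0.2406, 0.0000, -0.0423)
φ2=120.0°: virtual centre (-0.1233, 0.2136, -0.0259), radius l
φ3=240.0°: virtual centre (-0.1000, -0.1732, -0.0866), radius l
subtract pairs → two planes through P
linear system: -0.7279x+0.4271y = 0.0018−0.0328z; -0.6813x+-0.3464y = -0.0122−-0.0887z
Cramer: x(z) = 0.0084-0.0489z;  y(z) = 0.0186-0.1599z
quadratic in z: (1.0280)z²+(0.1013)z+(-0.0224)=0, √Δ=0.3197 → z ∈ {-0.2047, 0.1062}; z = -0.2047 (taking z<0)
x = 0.0184, y = 0.0513

(0.0184, 0.0513, -0.2047)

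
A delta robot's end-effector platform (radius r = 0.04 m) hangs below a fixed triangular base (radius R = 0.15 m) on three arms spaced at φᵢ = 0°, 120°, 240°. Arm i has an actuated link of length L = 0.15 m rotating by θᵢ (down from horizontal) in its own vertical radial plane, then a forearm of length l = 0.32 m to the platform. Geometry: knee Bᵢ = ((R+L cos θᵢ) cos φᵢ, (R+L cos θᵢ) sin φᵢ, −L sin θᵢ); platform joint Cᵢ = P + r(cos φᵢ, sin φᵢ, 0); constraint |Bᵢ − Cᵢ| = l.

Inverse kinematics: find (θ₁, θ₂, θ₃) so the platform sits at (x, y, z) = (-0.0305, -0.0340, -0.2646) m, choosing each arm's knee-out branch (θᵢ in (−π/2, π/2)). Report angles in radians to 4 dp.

θ₁ = 0.6109, θ₂ = 0.5236, θ₃ = 0.1742

φ1=0.0° → target in arm frame (-0.0305, -0.0340)
  e−x'=0.1405;  (l²−L²−(e−x')²−y'²−z²)/2L = -0.0367
  √(A²+B²)=0.2996;  θ1 = -1.0827+1.6936 ≈ 0.6109
φ2=120.0° → target in arm frame (-0.0142, 0.0434)
  A=0.1242, B=-0.2646, C=(l²−L²−A²−y'²−z²)/(2L)=-0.0247
  θ2 = atan2(B,A) + arccos(C/0.2923) = 0.5236
φ3=240.0° → target in arm frame (0.0447, -0.0094)
  A cos θ + B sin θ = C:  0.0653·cos θ + -0.2646·sin θ = 0.0184
  √(A²+B²)=0.2725;  θ3 = -1.3288+1.5031 ≈ 0.1742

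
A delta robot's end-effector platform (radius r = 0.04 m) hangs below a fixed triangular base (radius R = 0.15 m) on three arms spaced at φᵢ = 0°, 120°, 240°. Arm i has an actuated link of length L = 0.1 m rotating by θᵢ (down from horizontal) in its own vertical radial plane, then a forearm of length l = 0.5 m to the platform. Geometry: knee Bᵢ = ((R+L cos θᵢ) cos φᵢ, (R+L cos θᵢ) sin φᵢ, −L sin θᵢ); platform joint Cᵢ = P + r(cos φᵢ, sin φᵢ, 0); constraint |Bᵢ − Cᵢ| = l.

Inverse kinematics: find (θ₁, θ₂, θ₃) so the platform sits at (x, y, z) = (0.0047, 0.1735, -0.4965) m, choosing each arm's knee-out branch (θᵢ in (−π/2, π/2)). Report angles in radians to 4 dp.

arm 1 (φ=0.0°): x'=0.0047, y'=0.1735
  A=0.1053, B=-0.4965, C=(l²−L²−A²−y'²−z²)/(2L)=-0.2385
  θ1 = atan2(B,A) + arccos(C/0.5075) = 0.6982
arm 2 (φ=120.0°): x'=0.1479, y'=-0.0908
  A=-0.0379, B=-0.4965, C=(l²−L²−A²−y'²−z²)/(2L)=-0.0810
  θ2 = atan2(B,A) + arccos(C/0.4979) = 0.0872
arm 3 (φ=240.0°): x'=-0.1526, y'=-0.0827
  A=0.2626, B=-0.4965, C=(l²−L²−A²−y'²−z²)/(2L)=-0.4115
  θ3 = atan2(B,A) + arccos(C/0.5617) = 1.3088

θ₁ = 0.6982, θ₂ = 0.0872, θ₃ = 1.3088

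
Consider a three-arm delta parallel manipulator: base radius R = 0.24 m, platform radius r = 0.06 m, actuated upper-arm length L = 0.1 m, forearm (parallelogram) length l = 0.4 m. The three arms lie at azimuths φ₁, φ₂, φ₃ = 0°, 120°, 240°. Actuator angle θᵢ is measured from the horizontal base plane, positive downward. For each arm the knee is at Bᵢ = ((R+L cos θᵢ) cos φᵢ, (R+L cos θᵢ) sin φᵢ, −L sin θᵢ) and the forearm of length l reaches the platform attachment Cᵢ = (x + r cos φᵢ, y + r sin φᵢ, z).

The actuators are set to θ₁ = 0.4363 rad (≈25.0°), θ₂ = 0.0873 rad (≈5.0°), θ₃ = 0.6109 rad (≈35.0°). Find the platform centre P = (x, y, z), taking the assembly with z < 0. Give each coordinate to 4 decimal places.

(-0.0067, 0.0406, -0.3276)

arm 1 at φ=0.0°: ρ1 = 0.2706;  S1 = (0.2706, 0.0000, -0.0423)
φ2=120.0°: virtual centre (-0.1398, 0.2422, -0.0087), radius l
φ3=240.0°: virtual centre (-0.1310, -0.2268, -0.0574), radius l
|S₂|²−|S₁|² = 0.0032;  |S₃|²−|S₁|² = -0.0031
[-0.8209 0.4843 0.0671]·P = 0.0032;  [-0.8032 -0.4536 -0.0302]·P = -0.0031
Cramer: x(z) = 0.0001+0.0208z;  y(z) = 0.0068-0.1033z
quadratic in z: (1.0111)z²+(0.0719)z+(-0.0850)=0, √Δ=0.5906 → z ∈ {-0.3276, 0.2565}; z = -0.3276 (taking z<0)
x = -0.0067, y = 0.0406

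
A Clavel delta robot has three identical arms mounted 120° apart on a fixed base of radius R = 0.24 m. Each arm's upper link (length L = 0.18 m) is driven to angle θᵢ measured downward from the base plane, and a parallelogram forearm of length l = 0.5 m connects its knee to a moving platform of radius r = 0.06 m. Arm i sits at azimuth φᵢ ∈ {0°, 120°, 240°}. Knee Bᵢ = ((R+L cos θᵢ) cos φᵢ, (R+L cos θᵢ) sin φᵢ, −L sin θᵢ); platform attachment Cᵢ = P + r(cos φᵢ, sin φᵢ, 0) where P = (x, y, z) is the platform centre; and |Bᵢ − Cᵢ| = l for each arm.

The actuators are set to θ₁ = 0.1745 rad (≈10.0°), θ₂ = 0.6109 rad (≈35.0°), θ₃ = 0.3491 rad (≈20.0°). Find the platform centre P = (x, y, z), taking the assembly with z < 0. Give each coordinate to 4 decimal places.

arm 1 at φ=0.0°: e+L cos θ1 = 0.3573;  S1 = (0.3573, 0.0000, -0.0313)
S2 = (0.3274·cos120.0°, 0.3274·sin120.0°, -0.1032) = (-0.1637, 0.2836, -0.1032)
S3 = (0.3491·cos240.0°, 0.3491·sin240.0°, -0.0616) = (-0.1746, -0.3024, -0.0616)
eliminate P² terms by subtracting sphere 1 from 2 and 3
plane₁₂: -1.0420x+0.5671y+-0.1440z = -0.0107
Cramer: x(z) = 0.0066-0.0985z;  y(z) = -0.0068+0.0730z
sphere 1 gives Az²+Bz+C=0 with A=1.0150, B=0.1306, C=-0.1260;  B²−4AC=0.5287;  roots -0.4225, 0.2939;  negative root z = -0.4225
x = 0.0482, y = -0.0376

(0.0482, -0.0376, -0.4225)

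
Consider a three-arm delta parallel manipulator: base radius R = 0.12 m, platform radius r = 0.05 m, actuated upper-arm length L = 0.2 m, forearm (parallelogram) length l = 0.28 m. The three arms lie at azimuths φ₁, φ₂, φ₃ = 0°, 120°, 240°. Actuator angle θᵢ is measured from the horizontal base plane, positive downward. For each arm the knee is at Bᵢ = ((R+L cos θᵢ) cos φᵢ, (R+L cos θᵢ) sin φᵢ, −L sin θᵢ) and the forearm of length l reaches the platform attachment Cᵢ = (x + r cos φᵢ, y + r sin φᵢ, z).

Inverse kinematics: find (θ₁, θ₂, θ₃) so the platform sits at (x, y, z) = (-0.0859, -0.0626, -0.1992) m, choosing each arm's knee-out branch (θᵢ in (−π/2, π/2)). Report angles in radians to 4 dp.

θ₁ = 0.9600, θ₂ = 0.6106, θ₃ = -0.0873

φ1=0.0° → target in arm frame (-0.0859, -0.0626)
  A=0.1559, B=-0.1992, C=(l²−L²−A²−y'²−z²)/(2L)=-0.0738
  √(A²+B²)=0.2530;  θ1 = -0.9067+1.8667 ≈ 0.9600
φ2=120.0° → target in arm frame (-0.0113, 0.1057)
  e−x'=0.0813;  (l²−L²−(e−x')²−y'²−z²)/2L = -0.0476
  √(A²+B²)=0.2151;  θ2 = -1.1835+1.7941 ≈ 0.6106
rotate P by −φ3: (0.0972, -0.0431, -0.1992)
  e−x'=-0.0272;  (l²−L²−(e−x')²−y'²−z²)/2L = -0.0097
  γ=atan2(-0.1992,-0.0272)=-1.7063;  ψ=arccos(-0.0482)=1.6190;  θ3=γ+ψ≈-0.0873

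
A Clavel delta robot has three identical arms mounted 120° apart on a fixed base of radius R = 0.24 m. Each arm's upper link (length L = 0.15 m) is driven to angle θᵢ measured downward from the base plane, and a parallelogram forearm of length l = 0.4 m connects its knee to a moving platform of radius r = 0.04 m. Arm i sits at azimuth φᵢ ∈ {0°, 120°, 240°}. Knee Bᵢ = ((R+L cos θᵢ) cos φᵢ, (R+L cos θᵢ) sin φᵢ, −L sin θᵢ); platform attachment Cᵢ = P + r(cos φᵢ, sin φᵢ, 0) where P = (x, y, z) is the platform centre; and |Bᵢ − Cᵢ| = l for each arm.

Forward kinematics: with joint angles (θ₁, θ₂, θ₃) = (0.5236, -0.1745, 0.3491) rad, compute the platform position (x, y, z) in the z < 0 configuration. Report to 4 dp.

arm 1 at φ=0.0°: e+L cos θ1 = 0.3299;  S1 = (0.3299, 0.0000, -0.0750)
φ2=120.0°: virtual centre (-0.1739, 0.3011, 0.0260), radius l
φ3=240.0°: virtual centre (-0.1705, -0.2953, -0.0513), radius l
subtract pairs → two planes through P
plane₁₂: -1.0075x+0.6023y+0.2021z = 0.0071
det = 1.1977;  x = -0.0057+0.1235z,  y = 0.0022+-0.1290z
into |P−S₁|² = l²: 1.0319z² + 0.0665z + -0.0417 = 0;  Δ = 0.1766;  z = -0.2359 or 0.1714 → z<0 root = -0.2359
x = -0.0349, y = 0.0327

(-0.0349, 0.0327, -0.2359)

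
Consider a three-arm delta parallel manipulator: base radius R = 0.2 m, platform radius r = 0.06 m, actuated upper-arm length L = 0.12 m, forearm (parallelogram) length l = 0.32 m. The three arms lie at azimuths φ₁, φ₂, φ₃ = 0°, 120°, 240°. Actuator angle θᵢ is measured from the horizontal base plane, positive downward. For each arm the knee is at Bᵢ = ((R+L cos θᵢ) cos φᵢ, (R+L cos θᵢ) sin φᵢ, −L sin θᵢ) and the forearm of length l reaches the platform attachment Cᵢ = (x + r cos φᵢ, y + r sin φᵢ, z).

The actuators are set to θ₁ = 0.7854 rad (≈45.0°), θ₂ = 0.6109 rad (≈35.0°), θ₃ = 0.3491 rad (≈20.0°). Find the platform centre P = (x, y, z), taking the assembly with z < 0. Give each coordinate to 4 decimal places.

centre 1 = (0.2249·cos0.0°, 0.2249·sin0.0°, -0.0849) = (0.2249, 0.0000, -0.0849)
centre 2 = (0.2383·cos120.0°, 0.2383·sin120.0°, -0.0688) = (-0.1191, 0.2064, -0.0688)
centre 3 = (0.2528·cos240.0°, 0.2528·sin240.0°, -0.0410) = (-0.1264, -0.2189, -0.0410)
eliminate P² terms by subtracting sphere 1 from 2 and 3
linear system: -0.6880x+0.4127y = 0.0038−0.0320z; -0.7025x+-0.4378y = 0.0078−0.0876z
det = 0.5911;  x = -0.0082+0.0849z,  y = -0.0046+0.0639z
quadratic in z: (1.0113)z²+(0.1295)z+(-0.0408)=0, √Δ=0.4266 → z ∈ {-0.2750, 0.1469}; z = -0.2750 (taking z<0)
x = -0.0316, y = -0.0222

(-0.0316, -0.0222, -0.2750)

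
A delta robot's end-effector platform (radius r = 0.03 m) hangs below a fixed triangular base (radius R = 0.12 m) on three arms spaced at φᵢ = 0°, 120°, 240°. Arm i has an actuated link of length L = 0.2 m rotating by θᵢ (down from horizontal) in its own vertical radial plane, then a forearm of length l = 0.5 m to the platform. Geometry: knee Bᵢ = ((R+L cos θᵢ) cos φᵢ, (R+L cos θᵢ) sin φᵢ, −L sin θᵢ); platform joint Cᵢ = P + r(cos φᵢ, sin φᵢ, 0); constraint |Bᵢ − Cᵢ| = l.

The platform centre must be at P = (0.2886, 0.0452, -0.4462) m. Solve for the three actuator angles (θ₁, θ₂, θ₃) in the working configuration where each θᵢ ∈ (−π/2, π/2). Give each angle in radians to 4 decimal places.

φ1=0.0° → target in arm frame (0.2886, 0.0452)
  A=-0.1986, B=-0.4462, C=(l²−L²−A²−y'²−z²)/(2L)=-0.0764
  γ=atan2(-0.4462,-0.1986)=-1.9896;  ψ=arccos(-0.1565)=1.7280;  θ1=γ+ψ≈-0.2616
rotate P by −φ2: (-0.1052, -0.2725, -0.4462)
  e−x'=0.1952;  (l²−L²−(e−x')²−y'²−z²)/2L = -0.2536
  √(A²+B²)=0.4870;  θ2 = -1.1585+2.1186 ≈ 0.9601
arm 3 (φ=240.0°): x'=-0.1834, y'=0.2273
  e−x'=0.2734;  (l²−L²−(e−x')²−y'²−z²)/2L = -0.2889
  √(A²+B²)=0.5233;  θ3 = -1.0210+2.1555 ≈ 1.1345

θ₁ = -0.2616, θ₂ = 0.9601, θ₃ = 1.1345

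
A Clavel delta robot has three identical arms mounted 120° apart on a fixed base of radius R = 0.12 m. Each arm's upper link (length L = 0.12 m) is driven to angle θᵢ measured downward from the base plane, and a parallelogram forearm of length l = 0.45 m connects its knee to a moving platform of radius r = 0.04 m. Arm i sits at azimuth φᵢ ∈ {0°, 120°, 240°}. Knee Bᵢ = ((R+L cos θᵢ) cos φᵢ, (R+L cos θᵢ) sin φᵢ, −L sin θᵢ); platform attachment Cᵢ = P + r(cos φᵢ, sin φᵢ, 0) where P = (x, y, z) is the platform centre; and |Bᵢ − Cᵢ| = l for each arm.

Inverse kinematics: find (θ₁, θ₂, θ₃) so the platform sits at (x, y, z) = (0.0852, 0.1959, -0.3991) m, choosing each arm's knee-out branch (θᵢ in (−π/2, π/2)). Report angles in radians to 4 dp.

arm 1 (φ=0.0°): x'=0.0852, y'=0.1959
  A=-0.0052, B=-0.3991, C=(l²−L²−A²−y'²−z²)/(2L)=-0.0399
  √(A²+B²)=0.3991;  θ1 = -1.5838+1.6710 ≈ 0.0872
rotate P by −φ2: (0.1271, -0.1717, -0.3991)
  A=-0.0471, B=-0.3991, C=(l²−L²−A²−y'²−z²)/(2L)=-0.0120
  θ2 = atan2(B,A) + arccos(C/0.4019) = -0.0874
arm 3 (φ=240.0°): x'=-0.2123, y'=-0.0242
  e−x'=0.2923;  (l²−L²−(e−x')²−y'²−z²)/2L = -0.2382
  γ=atan2(-0.3991,0.2923)=-0.9387;  ψ=arccos(-0.4816)=2.0733;  θ3=γ+ψ≈1.1346

θ₁ = 0.0872, θ₂ = -0.0874, θ₃ = 1.1346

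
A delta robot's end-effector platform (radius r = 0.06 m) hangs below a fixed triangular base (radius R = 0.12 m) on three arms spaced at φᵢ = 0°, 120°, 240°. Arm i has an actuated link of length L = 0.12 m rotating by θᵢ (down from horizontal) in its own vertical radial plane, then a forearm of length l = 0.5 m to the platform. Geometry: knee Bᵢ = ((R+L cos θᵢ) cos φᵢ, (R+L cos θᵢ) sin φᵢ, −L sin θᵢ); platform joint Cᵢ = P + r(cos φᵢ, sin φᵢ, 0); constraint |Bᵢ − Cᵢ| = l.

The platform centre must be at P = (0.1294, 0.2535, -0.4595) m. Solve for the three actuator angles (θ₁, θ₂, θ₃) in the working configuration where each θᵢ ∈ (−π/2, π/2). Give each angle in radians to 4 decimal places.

θ₁ = 0.2617, θ₂ = 0.1745, θ₃ = 1.3962

rotate P by −φ1: (0.1294, 0.2535, -0.4595)
  A cos θ + B sin θ = C:  -0.0694·cos θ + -0.4595·sin θ = -0.1859
  θ1 = atan2(B,A) + arccos(C/0.4647) = 0.2617
arm 2 (φ=120.0°): x'=0.1548, y'=-0.2388
  e−x'=-0.0948;  (l²−L²−(e−x')²−y'²−z²)/2L = -0.1732
  γ=atan2(-0.4595,-0.0948)=-1.7743;  ψ=arccos(-0.3691)=1.9489;  θ2=γ+ψ≈0.1745
φ3=240.0° → target in arm frame (-0.2842, -0.0147)
  A cos θ + B sin θ = C:  0.3442·cos θ + -0.4595·sin θ = -0.3927
  γ=atan2(-0.4595,0.3442)=-0.9278;  ψ=arccos(-0.6840)=2.3241;  θ3=γ+ψ≈1.3962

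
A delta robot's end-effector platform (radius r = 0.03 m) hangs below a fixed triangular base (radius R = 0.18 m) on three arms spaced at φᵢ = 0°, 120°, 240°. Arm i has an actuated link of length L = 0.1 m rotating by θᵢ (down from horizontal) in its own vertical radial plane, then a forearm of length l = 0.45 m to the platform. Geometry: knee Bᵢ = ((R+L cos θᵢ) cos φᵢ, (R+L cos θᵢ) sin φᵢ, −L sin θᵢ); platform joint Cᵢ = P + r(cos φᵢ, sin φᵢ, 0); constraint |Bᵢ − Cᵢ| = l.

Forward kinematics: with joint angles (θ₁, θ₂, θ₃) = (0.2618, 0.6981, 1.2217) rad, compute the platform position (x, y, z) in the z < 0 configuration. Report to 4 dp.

(0.0883, 0.0601, -0.4428)

φ1=0.0°: virtual centre (0.2466, 0.0000, -0.0259), radius l
arm 2 at φ=120.0°: e+L cos θ2 = 0.2266;  centre 2 = (-0.1133, 0.1962, -0.0643)
φ3=240.0°: virtual centre (-0.0921, -0.1595, -0.0940), radius l
|centre ₂|²−|centre ₁|² = -0.0060;  |centre ₃|²−|centre ₁|² = -0.0187
plane₁₂: -0.7198x+0.3925y+-0.0768z = -0.0060
Cramer: x(z) = 0.0187-0.1573z;  y(z) = 0.0190-0.0928z
into |P−centre ₁|² = l²: 1.0334z² + 0.1199z + -0.1495 = 0;  Δ = 0.6325;  z = -0.4428 or 0.3268 → z<0 root = -0.4428
x = 0.0883, y = 0.0601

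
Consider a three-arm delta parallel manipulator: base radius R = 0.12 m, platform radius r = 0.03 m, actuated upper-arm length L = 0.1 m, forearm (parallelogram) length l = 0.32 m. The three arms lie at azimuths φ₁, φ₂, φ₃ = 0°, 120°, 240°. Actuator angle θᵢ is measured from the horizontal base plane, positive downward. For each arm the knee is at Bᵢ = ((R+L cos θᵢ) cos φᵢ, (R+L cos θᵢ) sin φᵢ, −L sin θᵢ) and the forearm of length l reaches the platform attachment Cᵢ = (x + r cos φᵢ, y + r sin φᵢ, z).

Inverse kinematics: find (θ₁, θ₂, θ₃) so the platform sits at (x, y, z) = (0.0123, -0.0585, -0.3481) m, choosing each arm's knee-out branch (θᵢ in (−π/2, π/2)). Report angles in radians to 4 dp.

θ₁ = 0.7853, θ₂ = 1.1342, θ₃ = 0.6101

arm 1 (φ=0.0°): x'=0.0123, y'=-0.0585
  e−x'=0.0777;  (l²−L²−(e−x')²−y'²−z²)/2L = -0.1912
  √(A²+B²)=0.3567;  θ1 = -1.3512+2.1365 ≈ 0.7853
rotate P by −φ2: (-0.0568, 0.0186, -0.3481)
  A=0.1468, B=-0.3481, C=(l²−L²−A²−y'²−z²)/(2L)=-0.2534
  γ=atan2(-0.3481,0.1468)=-1.1717;  ψ=arccos(-0.6707)=2.3059;  θ2=γ+ψ≈1.1342
arm 3 (φ=240.0°): x'=0.0445, y'=0.0399
  A=0.0455, B=-0.3481, C=(l²−L²−A²−y'²−z²)/(2L)=-0.1622
  √(A²+B²)=0.3511;  θ3 = -1.4409+2.0510 ≈ 0.6101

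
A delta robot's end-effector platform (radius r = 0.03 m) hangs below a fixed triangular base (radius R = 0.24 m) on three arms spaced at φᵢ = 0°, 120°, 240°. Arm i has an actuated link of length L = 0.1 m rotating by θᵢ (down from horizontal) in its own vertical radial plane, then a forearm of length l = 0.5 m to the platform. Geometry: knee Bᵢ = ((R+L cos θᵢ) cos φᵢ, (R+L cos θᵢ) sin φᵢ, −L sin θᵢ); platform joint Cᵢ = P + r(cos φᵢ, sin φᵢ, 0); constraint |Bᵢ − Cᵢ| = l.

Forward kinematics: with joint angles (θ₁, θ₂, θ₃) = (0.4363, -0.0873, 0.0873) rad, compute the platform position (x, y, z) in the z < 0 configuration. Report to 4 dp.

φ1=0.0°: virtual centre (0.3006, 0.0000, -0.0423), radius l
φ2=120.0°: virtual centre (-0.1548, 0.2681, 0.0087), radius l
arm 3 at φ=240.0°: (R−r)+L cos θ3 = 0.3096;  O3 = (-0.1548, -0.2681, -0.0087)
eliminate P² terms by subtracting sphere 1 from 2 and 3
plane₁₂: -0.9109x+0.5363y+0.1020z = 0.0038
Cramer: x(z) = -0.0041+0.0928z;  y(z) = 0.0000-0.0325z
quadratic in z: (1.0097)z²+(0.0280)z+(-0.1553)=0, √Δ=0.7925 → z ∈ {-0.4063, 0.3786}; z = -0.4063 (taking z<0)
x = -0.0418, y = 0.0132

(-0.0418, 0.0132, -0.4063)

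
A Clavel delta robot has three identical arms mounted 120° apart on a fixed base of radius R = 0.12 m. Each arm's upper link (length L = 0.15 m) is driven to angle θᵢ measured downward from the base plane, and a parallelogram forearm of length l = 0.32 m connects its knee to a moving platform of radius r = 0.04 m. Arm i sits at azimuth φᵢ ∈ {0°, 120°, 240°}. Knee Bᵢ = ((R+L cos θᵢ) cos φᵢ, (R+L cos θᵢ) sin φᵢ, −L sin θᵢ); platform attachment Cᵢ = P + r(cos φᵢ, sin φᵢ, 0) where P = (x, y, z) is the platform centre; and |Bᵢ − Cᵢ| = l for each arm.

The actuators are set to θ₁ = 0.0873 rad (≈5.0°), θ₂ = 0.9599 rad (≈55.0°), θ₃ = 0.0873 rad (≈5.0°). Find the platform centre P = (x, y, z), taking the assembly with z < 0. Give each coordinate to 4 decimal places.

(0.0606, -0.1050, -0.2638)

S1 = (0.2294·cos0.0°, 0.2294·sin0.0°, -0.0131) = (0.2294, 0.0000, -0.0131)
arm 2 at φ=120.0°: e+L cos θ2 = 0.1660;  S2 = (-0.0830, 0.1438, -0.1229)
φ3=240.0°: virtual centre (-0.1147, -0.1987, -0.0131), radius l
subtract pairs → two planes through P
plane₁₂: -0.6249x+0.2876y+-0.2196z = -0.0101
Cramer: x(z) = 0.0090-0.1955z;  y(z) = -0.0156+0.3387z
quadratic in z: (1.1529)z²+(0.1018)z+(-0.0534)=0, √Δ=0.5066 → z ∈ {-0.2638, 0.1756}; z = -0.2638 (taking z<0)
x = 0.0606, y = -0.1050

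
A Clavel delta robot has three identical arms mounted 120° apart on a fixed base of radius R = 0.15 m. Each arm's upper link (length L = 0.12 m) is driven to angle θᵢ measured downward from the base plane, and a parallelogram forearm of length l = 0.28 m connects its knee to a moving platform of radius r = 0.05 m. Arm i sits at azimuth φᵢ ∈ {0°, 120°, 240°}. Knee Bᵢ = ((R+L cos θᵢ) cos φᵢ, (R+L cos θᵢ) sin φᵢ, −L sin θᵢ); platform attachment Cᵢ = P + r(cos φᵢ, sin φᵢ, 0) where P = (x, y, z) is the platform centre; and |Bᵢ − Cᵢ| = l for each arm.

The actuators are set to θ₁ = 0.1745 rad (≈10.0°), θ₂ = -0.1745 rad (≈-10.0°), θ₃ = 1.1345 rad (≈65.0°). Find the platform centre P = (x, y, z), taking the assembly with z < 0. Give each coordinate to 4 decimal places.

(0.0362, 0.1078, -0.2043)

S1 = (0.2182·cos0.0°, 0.2182·sin0.0°, -0.0208) = (0.2182, 0.0000, -0.0208)
arm 2 at φ=120.0°: e+L cos θ2 = 0.2182;  S2 = (-0.1091, 0.1889, 0.0208)
S3 = (0.1507·cos240.0°, 0.1507·sin240.0°, -0.1088) = (-0.0754, -0.1305, -0.1088)
subtract pairs → two planes through P
linear system: -0.6545x+0.3779y = 0.0000−0.0833z; -0.5871x+-0.2610y = -0.0135−-0.1758z
Cramer: x(z) = 0.0130-0.1138z;  y(z) = 0.0225-0.4177z
into |P−S₁|² = l²: 1.1874z² + 0.0696z + -0.0354 = 0;  Δ = 0.1728;  z = -0.2043 or 0.1457 → z<0 root = -0.2043
x = 0.0362, y = 0.1078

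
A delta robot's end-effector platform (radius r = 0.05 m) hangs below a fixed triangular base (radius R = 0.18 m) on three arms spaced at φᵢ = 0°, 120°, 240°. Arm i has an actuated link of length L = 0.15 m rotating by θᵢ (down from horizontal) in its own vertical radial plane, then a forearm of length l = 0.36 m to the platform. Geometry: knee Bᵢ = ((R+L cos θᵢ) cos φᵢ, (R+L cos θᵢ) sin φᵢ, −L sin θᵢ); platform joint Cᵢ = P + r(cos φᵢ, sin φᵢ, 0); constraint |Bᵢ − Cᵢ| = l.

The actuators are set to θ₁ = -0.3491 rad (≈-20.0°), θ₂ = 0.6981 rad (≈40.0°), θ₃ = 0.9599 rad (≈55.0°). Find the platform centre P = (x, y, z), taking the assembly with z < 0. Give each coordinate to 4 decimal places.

(0.1308, 0.0326, -0.2787)

φ1=0.0°: virtual centre (0.2710, 0.0000, 0.0513), radius l
S2 = (0.2449·cos120.0°, 0.2449·sin120.0°, -0.0964) = (-0.1225, 0.2121, -0.0964)
S3 = (0.2160·cos240.0°, 0.2160·sin240.0°, -0.1229) = (-0.1080, -0.1871, -0.1229)
subtract pairs → two planes through P
linear system: -0.7868x+0.4242y = -0.0068−-0.2954z; -0.7579x+-0.3742y = -0.0143−-0.3484z
det = 0.6159;  x = 0.0139+-0.4194z,  y = 0.0099+-0.0814z
sphere 1 gives Az²+Bz+C=0 with A=1.1825, B=0.1113, C=-0.0608;  B²−4AC=0.3001;  roots -0.2787, 0.1845;  negative root z = -0.2787
x = 0.1308, y = 0.0326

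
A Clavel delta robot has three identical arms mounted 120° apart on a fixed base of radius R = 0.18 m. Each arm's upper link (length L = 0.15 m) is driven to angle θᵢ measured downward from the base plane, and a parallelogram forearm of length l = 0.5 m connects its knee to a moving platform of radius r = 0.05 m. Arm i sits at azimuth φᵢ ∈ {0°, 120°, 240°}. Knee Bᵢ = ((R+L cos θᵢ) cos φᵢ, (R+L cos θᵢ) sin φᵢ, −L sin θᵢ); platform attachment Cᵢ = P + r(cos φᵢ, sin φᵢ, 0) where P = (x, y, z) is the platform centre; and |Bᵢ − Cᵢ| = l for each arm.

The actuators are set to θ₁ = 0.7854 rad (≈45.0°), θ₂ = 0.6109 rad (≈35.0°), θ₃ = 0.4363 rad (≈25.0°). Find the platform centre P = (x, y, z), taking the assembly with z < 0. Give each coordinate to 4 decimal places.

centre 1 = (0.2361·cos0.0°, 0.2361·sin0.0°, -0.1061) = (0.2361, 0.0000, -0.1061)
φ2=120.0°: virtual centre (-0.1264, 0.2190, -0.0860), radius l
φ3=240.0°: virtual centre (-0.1330, -0.2303, -0.0634), radius l
eliminate P² terms by subtracting sphere 1 from 2 and 3
[-0.7250 0.4380 0.0401]·P = 0.0044;  [-0.7381 -0.4606 0.0854]·P = 0.0078
det = 0.6572;  x = -0.0082+0.0850z,  y = -0.0037+0.0492z
sphere 1 gives Az²+Bz+C=0 with A=1.0096, B=0.1703, C=-0.1791;  B²−4AC=0.7521;  roots -0.5138, 0.3452;  negative root z = -0.5138
x = -0.0519, y = -0.0289

(-0.0519, -0.0289, -0.5138)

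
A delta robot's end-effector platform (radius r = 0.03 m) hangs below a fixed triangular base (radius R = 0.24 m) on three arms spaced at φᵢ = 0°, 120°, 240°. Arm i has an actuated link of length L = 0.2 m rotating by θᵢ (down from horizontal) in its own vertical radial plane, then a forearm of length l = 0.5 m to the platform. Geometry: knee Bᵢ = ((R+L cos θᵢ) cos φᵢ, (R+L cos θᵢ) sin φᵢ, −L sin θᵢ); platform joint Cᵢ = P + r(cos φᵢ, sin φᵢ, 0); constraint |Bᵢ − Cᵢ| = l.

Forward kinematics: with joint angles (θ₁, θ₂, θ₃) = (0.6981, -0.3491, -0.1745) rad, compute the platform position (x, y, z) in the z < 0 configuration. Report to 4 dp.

φ1=0.0°: virtual centre (0.3632, 0.0000, -0.1286), radius l
φ2=120.0°: virtual centre (-0.1990, 0.3446, 0.0684), radius l
O3 = (0.4070·cos240.0°, 0.4070·sin240.0°, 0.0347) = (-0.2035, -0.3524, 0.0347)
|O₂|²−|O₁|² = 0.0146;  |O₃|²−|O₁|² = 0.0184
linear system: -1.1244x+0.6892y = 0.0146−0.3939z; -1.1334x+-0.7049y = 0.0184−0.3266z
Cramer: x(z) = -0.0146+0.3195z;  y(z) = -0.0026-0.0504z
sphere 1 gives Az²+Bz+C=0 with A=1.1046, B=0.0160, C=-0.0907;  B²−4AC=0.4012;  roots -0.2939, 0.2795;  negative root z = -0.2939
x = -0.1085, y = 0.0122

(-0.1085, 0.0122, -0.2939)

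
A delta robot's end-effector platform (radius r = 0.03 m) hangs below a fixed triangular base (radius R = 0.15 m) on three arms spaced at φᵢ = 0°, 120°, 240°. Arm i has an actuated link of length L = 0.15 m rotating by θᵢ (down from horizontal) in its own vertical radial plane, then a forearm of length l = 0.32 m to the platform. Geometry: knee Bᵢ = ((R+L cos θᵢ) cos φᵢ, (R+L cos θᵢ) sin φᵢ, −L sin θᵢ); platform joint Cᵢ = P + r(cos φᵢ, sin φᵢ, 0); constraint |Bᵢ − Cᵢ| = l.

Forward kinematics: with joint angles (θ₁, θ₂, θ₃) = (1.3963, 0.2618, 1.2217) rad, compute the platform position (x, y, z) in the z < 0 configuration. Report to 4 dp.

(-0.0920, 0.1081, -0.3322)

S1 = (0.1460·cos0.0°, 0.1460·sin0.0°, -0.1477) = (0.1460, 0.0000, -0.1477)
arm 2 at φ=120.0°: ρ2 = 0.2649;  S2 = (-0.1324, 0.2294, -0.0388)
arm 3 at φ=240.0°: ρ3 = 0.1713;  S3 = (-0.0857, -0.1484, -0.1410)
subtract pairs → two planes through P
linear system: -0.5570x+0.4588y = 0.0285−0.2178z; -0.4634x+-0.2967y = 0.0061−0.0135z
Cramer: x(z) = -0.0298+0.1875z;  y(z) = 0.0260-0.2471z
sphere 1 gives Az²+Bz+C=0 with A=1.0962, B=0.2167, C=-0.0490;  B²−4AC=0.2618;  roots -0.3322, 0.1345;  negative root z = -0.3322
x = -0.0920, y = 0.1081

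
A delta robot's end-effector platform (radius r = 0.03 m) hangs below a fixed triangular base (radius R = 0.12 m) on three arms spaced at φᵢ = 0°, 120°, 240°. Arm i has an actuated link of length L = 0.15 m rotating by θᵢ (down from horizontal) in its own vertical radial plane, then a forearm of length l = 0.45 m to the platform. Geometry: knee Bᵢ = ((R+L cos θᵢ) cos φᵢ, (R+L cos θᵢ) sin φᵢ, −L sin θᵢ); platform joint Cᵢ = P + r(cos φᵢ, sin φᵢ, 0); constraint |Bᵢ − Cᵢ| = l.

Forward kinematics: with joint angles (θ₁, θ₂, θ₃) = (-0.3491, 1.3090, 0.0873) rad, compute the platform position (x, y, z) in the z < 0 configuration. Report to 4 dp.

arm 1 at φ=0.0°: e+L cos θ1 = 0.2310;  O1 = (0.2310, 0.0000, 0.0513)
O2 = (0.1288·cos120.0°, 0.1288·sin120.0°, -0.1449) = (-0.0644, 0.1116, -0.1449)
arm 3 at φ=240.0°: e+L cos θ3 = 0.2394;  O3 = (-0.1197, -0.2074, -0.0131)
eliminate P² terms by subtracting sphere 1 from 2 and 3
[-0.5907 0.2231 -0.3924]·P = -0.0184;  [-0.7013 -0.4147 -0.1288]·P = 0.0015
det = 0.4015;  x = 0.0181+-0.4769z,  y = -0.0344+0.4960z
quadratic in z: (1.4735)z²+(0.0663)z+(-0.1534)=0, √Δ=0.9532 → z ∈ {-0.3459, 0.3009}; z = -0.3459 (taking z<0)
x = 0.1831, y = -0.2059

(0.1831, -0.2059, -0.3459)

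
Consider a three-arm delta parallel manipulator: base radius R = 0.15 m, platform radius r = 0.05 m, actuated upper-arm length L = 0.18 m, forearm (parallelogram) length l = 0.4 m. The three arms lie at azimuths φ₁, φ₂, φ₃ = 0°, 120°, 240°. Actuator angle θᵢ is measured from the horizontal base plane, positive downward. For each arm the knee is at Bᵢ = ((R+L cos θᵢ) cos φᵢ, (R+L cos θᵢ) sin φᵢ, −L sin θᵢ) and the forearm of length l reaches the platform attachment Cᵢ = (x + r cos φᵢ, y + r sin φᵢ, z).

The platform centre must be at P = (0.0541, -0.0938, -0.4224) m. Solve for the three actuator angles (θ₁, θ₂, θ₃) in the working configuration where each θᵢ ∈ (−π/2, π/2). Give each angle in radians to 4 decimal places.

θ₁ = 0.5236, θ₂ = 1.0472, θ₃ = 0.5233

arm 1 (φ=0.0°): x'=0.0541, y'=-0.0938
  A cos θ + B sin θ = C:  0.0459·cos θ + -0.4224·sin θ = -0.1715
  γ=atan2(-0.4224,0.0459)=-1.4626;  ψ=arccos(-0.4036)=1.9862;  θ1=γ+ψ≈0.5236
arm 2 (φ=120.0°): x'=-0.1083, y'=0.0000
  A cos θ + B sin θ = C:  0.2083·cos θ + -0.4224·sin θ = -0.2617
  γ=atan2(-0.4224,0.2083)=-1.1127;  ψ=arccos(-0.5556)=2.1599;  θ2=γ+ψ≈1.0472
rotate P by −φ3: (0.0542, 0.0938, -0.4224)
  A=0.0458, B=-0.4224, C=(l²−L²−A²−y'²−z²)/(2L)=-0.1714
  θ3 = atan2(B,A) + arccos(C/0.4249) = 0.5233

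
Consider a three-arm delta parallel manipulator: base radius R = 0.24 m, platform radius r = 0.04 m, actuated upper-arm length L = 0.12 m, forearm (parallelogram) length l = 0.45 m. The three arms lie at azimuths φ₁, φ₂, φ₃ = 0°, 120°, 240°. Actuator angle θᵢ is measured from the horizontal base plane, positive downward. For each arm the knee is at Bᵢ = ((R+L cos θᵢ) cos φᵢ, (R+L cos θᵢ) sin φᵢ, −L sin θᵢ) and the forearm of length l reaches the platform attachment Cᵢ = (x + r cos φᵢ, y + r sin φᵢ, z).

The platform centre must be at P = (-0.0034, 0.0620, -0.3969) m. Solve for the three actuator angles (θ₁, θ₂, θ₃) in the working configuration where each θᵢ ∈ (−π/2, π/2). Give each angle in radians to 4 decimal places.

arm 1 (φ=0.0°): x'=-0.0034, y'=0.0620
  e−x'=0.2034;  (l²−L²−(e−x')²−y'²−z²)/2L = -0.0610
  γ=atan2(-0.3969,0.2034)=-1.0972;  ψ=arccos(-0.1368)=1.7081;  θ1=γ+ψ≈0.6108
arm 2 (φ=120.0°): x'=0.0554, y'=-0.0281
  A=0.1446, B=-0.3969, C=(l²−L²−A²−y'²−z²)/(2L)=0.0370
  √(A²+B²)=0.4224;  θ2 = -1.2214+1.4832 ≈ 0.2618
rotate P by −φ3: (-0.0520, -0.0339, -0.3969)
  e−x'=0.2520;  (l²−L²−(e−x')²−y'²−z²)/2L = -0.1420
  √(A²+B²)=0.4701;  θ3 = -1.0051+1.8777 ≈ 0.8725

θ₁ = 0.6108, θ₂ = 0.2618, θ₃ = 0.8725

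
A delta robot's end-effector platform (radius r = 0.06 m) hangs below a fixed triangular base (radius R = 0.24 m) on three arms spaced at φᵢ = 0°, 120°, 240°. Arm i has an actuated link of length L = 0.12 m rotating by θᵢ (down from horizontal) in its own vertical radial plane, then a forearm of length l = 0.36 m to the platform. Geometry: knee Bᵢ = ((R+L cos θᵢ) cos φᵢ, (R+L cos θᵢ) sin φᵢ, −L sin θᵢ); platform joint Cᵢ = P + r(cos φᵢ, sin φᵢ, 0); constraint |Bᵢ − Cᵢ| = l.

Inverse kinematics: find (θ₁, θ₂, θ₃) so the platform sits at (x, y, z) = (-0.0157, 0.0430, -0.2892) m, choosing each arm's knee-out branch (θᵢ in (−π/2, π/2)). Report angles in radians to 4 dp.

φ1=0.0° → target in arm frame (-0.0157, 0.0430)
  A cos θ + B sin θ = C:  0.1957·cos θ + -0.2892·sin θ = -0.0358
  θ1 = atan2(B,A) + arccos(C/0.3492) = 0.6975
φ2=120.0° → target in arm frame (0.0451, -0.0079)
  A cos θ + B sin θ = C:  0.1349·cos θ + -0.2892·sin θ = 0.0554
  γ=atan2(-0.2892,0.1349)=-1.1343;  ψ=arccos(0.1737)=1.3963;  θ2=γ+ψ≈0.2619
arm 3 (φ=240.0°): x'=-0.0294, y'=-0.0351
  A cos θ + B sin θ = C:  0.2094·cos θ + -0.2892·sin θ = -0.0563
  θ3 = atan2(B,A) + arccos(C/0.3570) = 0.7850

θ₁ = 0.6975, θ₂ = 0.2619, θ₃ = 0.7850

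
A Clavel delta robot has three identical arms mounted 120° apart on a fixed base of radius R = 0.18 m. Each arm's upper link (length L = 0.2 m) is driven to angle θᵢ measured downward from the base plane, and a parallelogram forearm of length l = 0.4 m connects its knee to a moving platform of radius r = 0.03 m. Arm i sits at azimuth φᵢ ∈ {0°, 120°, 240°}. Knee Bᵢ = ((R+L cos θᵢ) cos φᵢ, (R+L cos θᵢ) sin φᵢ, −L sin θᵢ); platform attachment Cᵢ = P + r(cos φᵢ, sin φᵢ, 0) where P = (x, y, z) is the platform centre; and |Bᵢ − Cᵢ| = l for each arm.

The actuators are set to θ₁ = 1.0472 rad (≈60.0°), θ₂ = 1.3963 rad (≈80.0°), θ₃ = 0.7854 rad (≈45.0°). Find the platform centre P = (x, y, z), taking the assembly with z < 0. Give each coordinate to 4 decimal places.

(0.0128, -0.1048, -0.4777)

φ1=0.0°: virtual centre (0.2500, 0.0000, -0.1732), radius l
arm 2 at φ=120.0°: ρ2 = 0.1847;  S2 = (-0.0924, 0.1600, -0.1970)
φ3=240.0°: virtual centre (-0.1457, -0.2524, -0.1414), radius l
subtract pairs → two planes through P
plane₁₂: -0.6847x+0.3199y+-0.0475z = -0.0196
det = 0.5988;  x = 0.0099+-0.0061z,  y = -0.0401+0.1355z
sphere 1 gives Az²+Bz+C=0 with A=1.0184, B=0.3385, C=-0.0707;  B²−4AC=0.4027;  roots -0.4777, 0.1454;  negative root z = -0.4777
x = 0.0128, y = -0.1048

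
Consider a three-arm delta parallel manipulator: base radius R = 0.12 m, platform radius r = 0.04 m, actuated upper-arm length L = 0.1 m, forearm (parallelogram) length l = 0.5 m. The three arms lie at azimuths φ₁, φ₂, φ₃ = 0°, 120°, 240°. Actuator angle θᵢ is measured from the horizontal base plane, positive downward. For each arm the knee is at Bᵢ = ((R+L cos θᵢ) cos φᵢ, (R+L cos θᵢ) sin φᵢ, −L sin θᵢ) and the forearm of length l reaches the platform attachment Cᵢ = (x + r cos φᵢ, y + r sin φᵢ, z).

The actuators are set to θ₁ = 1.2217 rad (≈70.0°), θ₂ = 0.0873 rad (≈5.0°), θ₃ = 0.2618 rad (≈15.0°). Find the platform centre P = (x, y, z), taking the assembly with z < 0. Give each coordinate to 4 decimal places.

(-0.2052, 0.0264, -0.4778)

O1 = (0.1142·cos0.0°, 0.1142·sin0.0°, -0.0940) = (0.1142, 0.0000, -0.0940)
arm 2 at φ=120.0°: e+L cos θ2 = 0.1796;  O2 = (-0.0898, 0.1556, -0.0087)
φ3=240.0°: virtual centre (-0.0883, -0.1529, -0.0259), radius l
eliminate P² terms by subtracting sphere 1 from 2 and 3
[-0.4080 0.3111 0.1705]·P = 0.0105;  [-0.4050 -0.3059 0.1362]·P = 0.0100
Cramer: x(z) = -0.0251+0.3768z;  y(z) = 0.0007-0.0538z
into |P−O₁|² = l²: 1.1449z² + 0.0828z + -0.2218 = 0;  Δ = 1.0224;  z = -0.4778 or 0.4054 → z<0 root = -0.4778
x = -0.2052, y = 0.0264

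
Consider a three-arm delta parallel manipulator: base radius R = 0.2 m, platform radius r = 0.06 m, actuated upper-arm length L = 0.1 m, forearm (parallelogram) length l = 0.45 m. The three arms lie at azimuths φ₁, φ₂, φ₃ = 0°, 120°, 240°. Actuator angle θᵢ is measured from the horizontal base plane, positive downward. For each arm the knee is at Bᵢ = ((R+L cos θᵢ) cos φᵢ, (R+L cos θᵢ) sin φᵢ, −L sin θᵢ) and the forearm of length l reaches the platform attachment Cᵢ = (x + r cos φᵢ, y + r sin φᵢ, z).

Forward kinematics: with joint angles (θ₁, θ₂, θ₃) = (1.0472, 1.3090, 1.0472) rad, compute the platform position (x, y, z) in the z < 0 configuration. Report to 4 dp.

(0.0161, -0.0278, -0.5007)

φ1=0.0°: virtual centre (0.1900, 0.0000, -0.0866), radius l
φ2=120.0°: virtual centre (-0.0829, 0.1437, -0.0966), radius l
φ3=240.0°: virtual centre (-0.0950, -0.1645, -0.0866), radius l
eliminate P² terms by subtracting sphere 1 from 2 and 3
[-0.5459 0.2873 -0.0200]·P = -0.0068;  [-0.5700 -0.3291 0.0000]·P = 0.0000
det = 0.3434;  x = 0.0065+-0.0191z,  y = -0.0112+0.0332z
into |P−O₁|² = l²: 1.0015z² + 0.1795z + -0.1612 = 0;  Δ = 0.6779;  z = -0.5007 or 0.3215 → z<0 root = -0.5007
x = 0.0161, y = -0.0278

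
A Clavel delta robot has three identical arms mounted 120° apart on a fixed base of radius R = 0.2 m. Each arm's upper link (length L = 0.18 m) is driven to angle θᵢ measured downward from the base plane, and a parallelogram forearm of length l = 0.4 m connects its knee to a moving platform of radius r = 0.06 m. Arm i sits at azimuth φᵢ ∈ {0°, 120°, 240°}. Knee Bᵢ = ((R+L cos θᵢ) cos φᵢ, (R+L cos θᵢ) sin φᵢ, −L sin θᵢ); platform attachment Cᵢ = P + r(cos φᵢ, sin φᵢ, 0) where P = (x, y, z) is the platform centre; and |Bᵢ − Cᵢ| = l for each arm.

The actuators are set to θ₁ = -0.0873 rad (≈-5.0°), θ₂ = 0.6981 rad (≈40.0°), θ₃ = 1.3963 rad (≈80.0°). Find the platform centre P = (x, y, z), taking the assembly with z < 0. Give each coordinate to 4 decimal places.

arm 1 at φ=0.0°: ρ1 = 0.3193;  O1 = (0.3193, 0.0000, 0.0157)
O2 = (0.2779·cos120.0°, 0.2779·sin120.0°, -0.1157) = (-0.1389, 0.2407, -0.1157)
φ3=240.0°: virtual centre (-0.0856, -0.1483, -0.1773), radius l
|O₂|²−|O₁|² = -0.0116;  |O₃|²−|O₁|² = -0.0415
plane₁₂: -0.9165x+0.4813y+-0.2628z = -0.0116
det = 0.6617;  x = 0.0354+-0.3985z,  y = 0.0432+-0.2129z
quadratic in z: (1.2042)z²+(0.1765)z+(-0.0773)=0, √Δ=0.6350 → z ∈ {-0.3370, 0.1904}; z = -0.3370 (taking z<0)
x = 0.1697, y = 0.1150

(0.1697, 0.1150, -0.3370)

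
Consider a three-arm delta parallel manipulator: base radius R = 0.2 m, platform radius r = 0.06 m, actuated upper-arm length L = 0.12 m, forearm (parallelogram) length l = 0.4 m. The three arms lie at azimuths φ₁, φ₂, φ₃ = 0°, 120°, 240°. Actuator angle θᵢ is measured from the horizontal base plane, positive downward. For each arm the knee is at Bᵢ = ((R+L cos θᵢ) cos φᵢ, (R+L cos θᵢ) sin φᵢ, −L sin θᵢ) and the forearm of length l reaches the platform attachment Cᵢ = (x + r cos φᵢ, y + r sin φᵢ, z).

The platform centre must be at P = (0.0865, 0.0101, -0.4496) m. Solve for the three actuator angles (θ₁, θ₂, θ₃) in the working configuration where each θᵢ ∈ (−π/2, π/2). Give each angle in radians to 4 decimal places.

φ1=0.0° → target in arm frame (0.0865, 0.0101)
  A=0.0535, B=-0.4496, C=(l²−L²−A²−y'²−z²)/(2L)=-0.2479
  √(A²+B²)=0.4528;  θ1 = -1.4524+2.1503 ≈ 0.6979
arm 2 (φ=120.0°): x'=-0.0345, y'=-0.0800
  e−x'=0.1745;  (l²−L²−(e−x')²−y'²−z²)/2L = -0.3891
  √(A²+B²)=0.4823;  θ2 = -1.2006+2.5095 ≈ 1.3090
rotate P by −φ3: (-0.0520, 0.0699, -0.4496)
  A cos θ + B sin θ = C:  0.1920·cos θ + -0.4496·sin θ = -0.4095
  θ3 = atan2(B,A) + arccos(C/0.4889) = 1.3966

θ₁ = 0.6979, θ₂ = 1.3090, θ₃ = 1.3966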